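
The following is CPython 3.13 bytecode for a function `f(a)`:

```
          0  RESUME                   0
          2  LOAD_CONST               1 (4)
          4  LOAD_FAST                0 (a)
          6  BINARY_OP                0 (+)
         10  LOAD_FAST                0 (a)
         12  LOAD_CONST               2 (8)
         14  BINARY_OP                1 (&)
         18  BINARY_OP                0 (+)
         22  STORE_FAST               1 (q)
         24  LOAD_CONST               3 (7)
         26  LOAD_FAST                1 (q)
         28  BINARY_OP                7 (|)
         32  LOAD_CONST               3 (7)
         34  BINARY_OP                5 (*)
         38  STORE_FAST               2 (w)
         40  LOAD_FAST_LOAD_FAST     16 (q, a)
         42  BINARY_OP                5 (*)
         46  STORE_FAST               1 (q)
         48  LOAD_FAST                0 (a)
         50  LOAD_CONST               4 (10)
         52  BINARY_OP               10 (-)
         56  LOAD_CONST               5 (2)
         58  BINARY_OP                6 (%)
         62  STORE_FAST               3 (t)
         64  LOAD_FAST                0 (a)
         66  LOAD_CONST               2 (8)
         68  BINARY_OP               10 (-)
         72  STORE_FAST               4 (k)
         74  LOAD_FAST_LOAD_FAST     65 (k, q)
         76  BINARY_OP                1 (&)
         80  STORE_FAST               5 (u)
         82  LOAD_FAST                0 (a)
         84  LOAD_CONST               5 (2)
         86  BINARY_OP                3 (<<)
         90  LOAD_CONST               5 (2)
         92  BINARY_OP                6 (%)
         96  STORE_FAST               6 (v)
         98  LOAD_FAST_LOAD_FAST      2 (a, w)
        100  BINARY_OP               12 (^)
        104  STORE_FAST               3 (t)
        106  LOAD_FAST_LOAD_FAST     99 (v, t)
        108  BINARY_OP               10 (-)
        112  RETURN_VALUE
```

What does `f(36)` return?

LOAD_CONST → push 4. Stack: [4]
LOAD_FAST a → push 36. Stack: [4, 36]
BINARY_OP + → 4 + 36 = 40. Stack: [40]
LOAD_FAST a → push 36. Stack: [40, 36]
LOAD_CONST → push 8. Stack: [40, 36, 8]
BINARY_OP & → 36 & 8 = 0. Stack: [40, 0]
BINARY_OP + → 40 + 0 = 40. Stack: [40]
STORE_FAST q → q=40. Stack: []
LOAD_CONST → push 7. Stack: [7]
LOAD_FAST q → push 40. Stack: [7, 40]
BINARY_OP | → 7 | 40 = 47. Stack: [47]
LOAD_CONST → push 7. Stack: [47, 7]
BINARY_OP * → 47 * 7 = 329. Stack: [329]
STORE_FAST w → w=329. Stack: []
LOAD_FAST_LOAD_FAST q,a → push 40,36. Stack: [40, 36]
BINARY_OP * → 40 * 36 = 1440. Stack: [1440]
STORE_FAST q → q=1440. Stack: []
LOAD_FAST a → push 36. Stack: [36]
LOAD_CONST → push 10. Stack: [36, 10]
BINARY_OP - → 36 - 10 = 26. Stack: [26]
LOAD_CONST → push 2. Stack: [26, 2]
BINARY_OP % → 26 % 2 = 0. Stack: [0]
STORE_FAST t → t=0. Stack: []
LOAD_FAST a → push 36. Stack: [36]
LOAD_CONST → push 8. Stack: [36, 8]
BINARY_OP - → 36 - 8 = 28. Stack: [28]
STORE_FAST k → k=28. Stack: []
LOAD_FAST_LOAD_FAST k,q → push 28,1440. Stack: [28, 1440]
BINARY_OP & → 28 & 1440 = 0. Stack: [0]
STORE_FAST u → u=0. Stack: []
LOAD_FAST a → push 36. Stack: [36]
LOAD_CONST → push 2. Stack: [36, 2]
BINARY_OP << → 36 << 2 = 144. Stack: [144]
LOAD_CONST → push 2. Stack: [144, 2]
BINARY_OP % → 144 % 2 = 0. Stack: [0]
STORE_FAST v → v=0. Stack: []
LOAD_FAST_LOAD_FAST a,w → push 36,329. Stack: [36, 329]
BINARY_OP ^ → 36 ^ 329 = 365. Stack: [365]
STORE_FAST t → t=365. Stack: []
LOAD_FAST_LOAD_FAST v,t → push 0,365. Stack: [0, 365]
BINARY_OP - → 0 - 365 = -365. Stack: [-365]
RETURN_VALUE → return -365.

-365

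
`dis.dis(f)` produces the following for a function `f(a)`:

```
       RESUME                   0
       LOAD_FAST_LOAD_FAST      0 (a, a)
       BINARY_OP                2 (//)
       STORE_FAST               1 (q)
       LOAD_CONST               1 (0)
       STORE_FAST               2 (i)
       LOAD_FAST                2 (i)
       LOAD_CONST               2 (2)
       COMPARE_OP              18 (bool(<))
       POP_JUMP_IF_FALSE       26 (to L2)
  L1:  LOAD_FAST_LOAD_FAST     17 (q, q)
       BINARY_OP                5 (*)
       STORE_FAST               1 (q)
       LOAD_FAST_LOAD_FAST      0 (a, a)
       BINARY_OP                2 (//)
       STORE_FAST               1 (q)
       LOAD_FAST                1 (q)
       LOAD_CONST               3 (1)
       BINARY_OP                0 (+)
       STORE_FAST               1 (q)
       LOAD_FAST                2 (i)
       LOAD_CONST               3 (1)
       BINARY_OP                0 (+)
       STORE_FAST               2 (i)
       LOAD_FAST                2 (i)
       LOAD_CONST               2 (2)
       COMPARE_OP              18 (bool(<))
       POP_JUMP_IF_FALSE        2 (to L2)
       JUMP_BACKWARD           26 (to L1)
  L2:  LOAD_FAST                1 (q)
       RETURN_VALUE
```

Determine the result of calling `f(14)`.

LOAD_FAST_LOAD_FAST a,a → push 14,14. Stack: [14, 14]
BINARY_OP // → 14 // 14 = 1. Stack: [1]
STORE_FAST q → q=1. Stack: []
LOAD_CONST → push 0. Stack: [0]
STORE_FAST i → i=0. Stack: []
LOAD_FAST i → push 0. Stack: [0]
LOAD_CONST → push 2. Stack: [0, 2]
COMPARE_OP bool(<) → 0 vs 2 = True. Stack: [True]
POP_JUMP_IF_FALSE → pop True; no jump. Stack: []
LOAD_FAST_LOAD_FAST q,q → push 1,1. Stack: [1, 1]
BINARY_OP * → 1 * 1 = 1. Stack: [1]
STORE_FAST q → q=1. Stack: []
LOAD_FAST_LOAD_FAST a,a → push 14,14. Stack: [14, 14]
BINARY_OP // → 14 // 14 = 1. Stack: [1]
STORE_FAST q → q=1. Stack: []
LOAD_FAST q → push 1. Stack: [1]
LOAD_CONST → push 1. Stack: [1, 1]
BINARY_OP + → 1 + 1 = 2. Stack: [2]
STORE_FAST q → q=2. Stack: []
LOAD_FAST i → push 0. Stack: [0]
LOAD_CONST → push 1. Stack: [0, 1]
BINARY_OP + → 0 + 1 = 1. Stack: [1]
STORE_FAST i → i=1. Stack: []
LOAD_FAST i → push 1. Stack: [1]
LOAD_CONST → push 2. Stack: [1, 2]
COMPARE_OP bool(<) → 1 vs 2 = True. Stack: [True]
POP_JUMP_IF_FALSE → pop True; no jump. Stack: []
LOAD_FAST_LOAD_FAST q,q → push 2,2. Stack: [2, 2]
BINARY_OP * → 2 * 2 = 4. Stack: [4]
STORE_FAST q → q=4. Stack: []
LOAD_FAST_LOAD_FAST a,a → push 14,14. Stack: [14, 14]
BINARY_OP // → 14 // 14 = 1. Stack: [1]
STORE_FAST q → q=1. Stack: []
LOAD_FAST q → push 1. Stack: [1]
LOAD_CONST → push 1. Stack: [1, 1]
BINARY_OP + → 1 + 1 = 2. Stack: [2]
STORE_FAST q → q=2. Stack: []
LOAD_FAST i → push 1. Stack: [1]
LOAD_CONST → push 1. Stack: [1, 1]
BINARY_OP + → 1 + 1 = 2. Stack: [2]
STORE_FAST i → i=2. Stack: []
LOAD_FAST i → push 2. Stack: [2]
LOAD_CONST → push 2. Stack: [2, 2]
COMPARE_OP bool(<) → 2 vs 2 = False. Stack: [False]
POP_JUMP_IF_FALSE → pop False; jump. Stack: []
LOAD_FAST q → push 2. Stack: [2]
RETURN_VALUE → return 2.

2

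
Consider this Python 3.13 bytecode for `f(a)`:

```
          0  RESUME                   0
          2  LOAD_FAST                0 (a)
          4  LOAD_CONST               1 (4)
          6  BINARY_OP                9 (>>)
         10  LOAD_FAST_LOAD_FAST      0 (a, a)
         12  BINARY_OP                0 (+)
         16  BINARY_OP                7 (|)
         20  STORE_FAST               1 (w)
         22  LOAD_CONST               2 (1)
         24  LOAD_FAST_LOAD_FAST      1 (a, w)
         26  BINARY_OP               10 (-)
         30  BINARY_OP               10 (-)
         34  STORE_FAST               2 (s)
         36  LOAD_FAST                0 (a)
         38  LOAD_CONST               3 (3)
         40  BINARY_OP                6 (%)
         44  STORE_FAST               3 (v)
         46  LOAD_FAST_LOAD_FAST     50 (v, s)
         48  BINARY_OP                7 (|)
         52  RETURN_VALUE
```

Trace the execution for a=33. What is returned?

34

LOAD_FAST a → push 33. Stack: [33]
LOAD_CONST → push 4. Stack: [33, 4]
BINARY_OP >> → 33 >> 4 = 2. Stack: [2]
LOAD_FAST_LOAD_FAST a,a → push 33,33. Stack: [2, 33, 33]
BINARY_OP + → 33 + 33 = 66. Stack: [2, 66]
BINARY_OP | → 2 | 66 = 66. Stack: [66]
STORE_FAST w → w=66. Stack: []
LOAD_CONST → push 1. Stack: [1]
LOAD_FAST_LOAD_FAST a,w → push 33,66. Stack: [1, 33, 66]
BINARY_OP - → 33 - 66 = -33. Stack: [1, -33]
BINARY_OP - → 1 - -33 = 34. Stack: [34]
STORE_FAST s → s=34. Stack: []
LOAD_FAST a → push 33. Stack: [33]
LOAD_CONST → push 3. Stack: [33, 3]
BINARY_OP % → 33 % 3 = 0. Stack: [0]
STORE_FAST v → v=0. Stack: []
LOAD_FAST_LOAD_FAST v,s → push 0,34. Stack: [0, 34]
BINARY_OP | → 0 | 34 = 34. Stack: [34]
RETURN_VALUE → return 34.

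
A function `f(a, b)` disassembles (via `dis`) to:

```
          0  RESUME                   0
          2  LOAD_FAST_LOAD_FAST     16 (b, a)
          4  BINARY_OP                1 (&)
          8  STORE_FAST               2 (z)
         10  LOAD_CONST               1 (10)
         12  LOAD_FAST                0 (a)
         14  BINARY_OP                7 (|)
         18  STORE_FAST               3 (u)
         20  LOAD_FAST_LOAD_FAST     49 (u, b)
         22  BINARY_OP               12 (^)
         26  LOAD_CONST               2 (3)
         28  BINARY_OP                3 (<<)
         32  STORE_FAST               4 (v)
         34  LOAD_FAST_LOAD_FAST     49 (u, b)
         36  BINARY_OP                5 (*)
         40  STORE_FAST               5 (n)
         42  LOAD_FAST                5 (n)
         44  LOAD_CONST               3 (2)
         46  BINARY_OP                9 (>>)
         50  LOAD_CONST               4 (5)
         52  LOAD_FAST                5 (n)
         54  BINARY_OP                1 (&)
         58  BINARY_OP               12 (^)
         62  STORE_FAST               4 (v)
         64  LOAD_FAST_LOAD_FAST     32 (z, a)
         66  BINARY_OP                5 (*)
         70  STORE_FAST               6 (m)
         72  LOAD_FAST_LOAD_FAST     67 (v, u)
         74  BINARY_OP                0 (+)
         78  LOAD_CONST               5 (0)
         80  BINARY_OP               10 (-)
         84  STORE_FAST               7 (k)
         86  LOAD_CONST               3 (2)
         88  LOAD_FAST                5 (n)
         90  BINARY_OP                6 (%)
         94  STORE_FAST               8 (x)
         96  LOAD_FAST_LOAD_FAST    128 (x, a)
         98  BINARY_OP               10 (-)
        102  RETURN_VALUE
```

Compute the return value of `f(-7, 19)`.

LOAD_FAST_LOAD_FAST b,a → push 19,-7. Stack: [19, -7]
BINARY_OP & → 19 & -7 = 17. Stack: [17]
STORE_FAST z → z=17. Stack: []
LOAD_CONST → push 10. Stack: [10]
LOAD_FAST a → push -7. Stack: [10, -7]
BINARY_OP | → 10 | -7 = -5. Stack: [-5]
STORE_FAST u → u=-5. Stack: []
LOAD_FAST_LOAD_FAST u,b → push -5,19. Stack: [-5, 19]
BINARY_OP ^ → -5 ^ 19 = -24. Stack: [-24]
LOAD_CONST → push 3. Stack: [-24, 3]
BINARY_OP << → -24 << 3 = -192. Stack: [-192]
STORE_FAST v → v=-192. Stack: []
LOAD_FAST_LOAD_FAST u,b → push -5,19. Stack: [-5, 19]
BINARY_OP * → -5 * 19 = -95. Stack: [-95]
STORE_FAST n → n=-95. Stack: []
LOAD_FAST n → push -95. Stack: [-95]
LOAD_CONST → push 2. Stack: [-95, 2]
BINARY_OP >> → -95 >> 2 = -24. Stack: [-24]
LOAD_CONST → push 5. Stack: [-24, 5]
LOAD_FAST n → push -95. Stack: [-24, 5, -95]
BINARY_OP & → 5 & -95 = 1. Stack: [-24, 1]
BINARY_OP ^ → -24 ^ 1 = -23. Stack: [-23]
STORE_FAST v → v=-23. Stack: []
LOAD_FAST_LOAD_FAST z,a → push 17,-7. Stack: [17, -7]
BINARY_OP * → 17 * -7 = -119. Stack: [-119]
STORE_FAST m → m=-119. Stack: []
LOAD_FAST_LOAD_FAST v,u → push -23,-5. Stack: [-23, -5]
BINARY_OP + → -23 + -5 = -28. Stack: [-28]
LOAD_CONST → push 0. Stack: [-28, 0]
BINARY_OP - → -28 - 0 = -28. Stack: [-28]
STORE_FAST k → k=-28. Stack: []
LOAD_CONST → push 2. Stack: [2]
LOAD_FAST n → push -95. Stack: [2, -95]
BINARY_OP % → 2 % -95 = -93. Stack: [-93]
STORE_FAST x → x=-93. Stack: []
LOAD_FAST_LOAD_FAST x,a → push -93,-7. Stack: [-93, -7]
BINARY_OP - → -93 - -7 = -86. Stack: [-86]
RETURN_VALUE → return -86.

-86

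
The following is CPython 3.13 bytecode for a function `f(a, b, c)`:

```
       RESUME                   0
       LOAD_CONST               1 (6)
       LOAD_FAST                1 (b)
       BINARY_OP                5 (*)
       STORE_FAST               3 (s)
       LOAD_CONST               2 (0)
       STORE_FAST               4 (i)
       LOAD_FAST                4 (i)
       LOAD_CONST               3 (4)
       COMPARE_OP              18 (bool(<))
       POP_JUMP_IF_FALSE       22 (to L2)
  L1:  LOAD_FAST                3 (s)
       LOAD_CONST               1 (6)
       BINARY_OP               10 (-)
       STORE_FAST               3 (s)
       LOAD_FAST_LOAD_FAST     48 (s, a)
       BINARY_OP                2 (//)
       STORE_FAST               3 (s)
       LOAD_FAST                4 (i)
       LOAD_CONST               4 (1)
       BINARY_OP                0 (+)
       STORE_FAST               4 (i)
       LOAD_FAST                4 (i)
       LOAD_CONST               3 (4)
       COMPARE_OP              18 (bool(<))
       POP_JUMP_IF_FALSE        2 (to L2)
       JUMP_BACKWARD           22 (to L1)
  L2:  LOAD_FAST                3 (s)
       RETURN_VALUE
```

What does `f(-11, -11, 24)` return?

LOAD_CONST → push 6
LOAD_FAST b → push -11
BINARY_OP * → 6 * -11 = -66
STORE_FAST s → s=-66
LOAD_CONST → push 0
STORE_FAST i → i=0
LOAD_FAST i → push 0
LOAD_CONST → push 4
COMPARE_OP bool(<) → 0 vs 4 = True
POP_JUMP_IF_FALSE → pop True; no jump
LOAD_FAST s → push -66
LOAD_CONST → push 6
BINARY_OP - → -66 - 6 = -72
STORE_FAST s → s=-72
LOAD_FAST_LOAD_FAST s,a → push -72,-11
BINARY_OP // → -72 // -11 = 6
STORE_FAST s → s=6
LOAD_FAST i → push 0
LOAD_CONST → push 1
BINARY_OP + → 0 + 1 = 1
STORE_FAST i → i=1
LOAD_FAST i → push 1
LOAD_CONST → push 4
COMPARE_OP bool(<) → 1 vs 4 = True
POP_JUMP_IF_FALSE → pop True; no jump
LOAD_FAST s → push 6
LOAD_CONST → push 6
BINARY_OP - → 6 - 6 = 0
STORE_FAST s → s=0
LOAD_FAST_LOAD_FAST s,a → push 0,-11
BINARY_OP // → 0 // -11 = 0
STORE_FAST s → s=0
LOAD_FAST i → push 1
LOAD_CONST → push 1
BINARY_OP + → 1 + 1 = 2
STORE_FAST i → i=2
LOAD_FAST i → push 2
LOAD_CONST → push 4
COMPARE_OP bool(<) → 2 vs 4 = True
POP_JUMP_IF_FALSE → pop True; no jump
LOAD_FAST s → push 0
LOAD_CONST → push 6
BINARY_OP - → 0 - 6 = -6
STORE_FAST s → s=-6
LOAD_FAST_LOAD_FAST s,a → push -6,-11
BINARY_OP // → -6 // -11 = 0
STORE_FAST s → s=0
LOAD_FAST i → push 2
LOAD_CONST → push 1
BINARY_OP + → 2 + 1 = 3
STORE_FAST i → i=3
LOAD_FAST i → push 3
LOAD_CONST → push 4
COMPARE_OP bool(<) → 3 vs 4 = True
POP_JUMP_IF_FALSE → pop True; no jump
LOAD_FAST s → push 0
LOAD_CONST → push 6
BINARY_OP - → 0 - 6 = -6
STORE_FAST s → s=-6
LOAD_FAST_LOAD_FAST s,a → push -6,-11
BINARY_OP // → -6 // -11 = 0
STORE_FAST s → s=0
LOAD_FAST i → push 3
LOAD_CONST → push 1
BINARY_OP + → 3 + 1 = 4
STORE_FAST i → i=4
LOAD_FAST i → push 4
LOAD_CONST → push 4
COMPARE_OP bool(<) → 4 vs 4 = False
POP_JUMP_IF_FALSE → pop False; jump
LOAD_FAST s → push 0
RETURN_VALUE → return 0.

0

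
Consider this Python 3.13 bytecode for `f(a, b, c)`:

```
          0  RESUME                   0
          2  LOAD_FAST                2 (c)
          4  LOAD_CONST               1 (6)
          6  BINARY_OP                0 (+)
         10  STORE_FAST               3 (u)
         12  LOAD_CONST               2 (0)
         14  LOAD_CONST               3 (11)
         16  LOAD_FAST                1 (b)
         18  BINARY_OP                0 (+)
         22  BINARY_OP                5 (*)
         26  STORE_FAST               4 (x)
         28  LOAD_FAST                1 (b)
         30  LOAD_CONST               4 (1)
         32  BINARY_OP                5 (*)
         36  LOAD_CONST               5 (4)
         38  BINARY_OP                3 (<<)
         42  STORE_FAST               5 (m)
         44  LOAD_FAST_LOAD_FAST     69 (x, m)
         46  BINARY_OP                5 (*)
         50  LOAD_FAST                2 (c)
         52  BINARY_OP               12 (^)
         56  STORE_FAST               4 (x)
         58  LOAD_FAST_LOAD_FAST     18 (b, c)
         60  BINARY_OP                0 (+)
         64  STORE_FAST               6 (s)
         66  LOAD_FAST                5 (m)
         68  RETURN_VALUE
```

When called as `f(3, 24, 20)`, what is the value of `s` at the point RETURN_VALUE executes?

44

LOAD_FAST c → push 20. Stack: [20]
LOAD_CONST → push 6. Stack: [20, 6]
BINARY_OP + → 20 + 6 = 26. Stack: [26]
STORE_FAST u → u=26. Stack: []
LOAD_CONST → push 0. Stack: [0]
LOAD_CONST → push 11. Stack: [0, 11]
LOAD_FAST b → push 24. Stack: [0, 11, 24]
BINARY_OP + → 11 + 24 = 35. Stack: [0, 35]
BINARY_OP * → 0 * 35 = 0. Stack: [0]
STORE_FAST x → x=0. Stack: []
LOAD_FAST b → push 24. Stack: [24]
LOAD_CONST → push 1. Stack: [24, 1]
BINARY_OP * → 24 * 1 = 24. Stack: [24]
LOAD_CONST → push 4. Stack: [24, 4]
BINARY_OP << → 24 << 4 = 384. Stack: [384]
STORE_FAST m → m=384. Stack: []
LOAD_FAST_LOAD_FAST x,m → push 0,384. Stack: [0, 384]
BINARY_OP * → 0 * 384 = 0. Stack: [0]
LOAD_FAST c → push 20. Stack: [0, 20]
BINARY_OP ^ → 0 ^ 20 = 20. Stack: [20]
STORE_FAST x → x=20. Stack: []
LOAD_FAST_LOAD_FAST b,c → push 24,20. Stack: [24, 20]
BINARY_OP + → 24 + 20 = 44. Stack: [44]
STORE_FAST s → s=44. Stack: []
LOAD_FAST m → push 384. Stack: [384]
RETURN_VALUE → return 384.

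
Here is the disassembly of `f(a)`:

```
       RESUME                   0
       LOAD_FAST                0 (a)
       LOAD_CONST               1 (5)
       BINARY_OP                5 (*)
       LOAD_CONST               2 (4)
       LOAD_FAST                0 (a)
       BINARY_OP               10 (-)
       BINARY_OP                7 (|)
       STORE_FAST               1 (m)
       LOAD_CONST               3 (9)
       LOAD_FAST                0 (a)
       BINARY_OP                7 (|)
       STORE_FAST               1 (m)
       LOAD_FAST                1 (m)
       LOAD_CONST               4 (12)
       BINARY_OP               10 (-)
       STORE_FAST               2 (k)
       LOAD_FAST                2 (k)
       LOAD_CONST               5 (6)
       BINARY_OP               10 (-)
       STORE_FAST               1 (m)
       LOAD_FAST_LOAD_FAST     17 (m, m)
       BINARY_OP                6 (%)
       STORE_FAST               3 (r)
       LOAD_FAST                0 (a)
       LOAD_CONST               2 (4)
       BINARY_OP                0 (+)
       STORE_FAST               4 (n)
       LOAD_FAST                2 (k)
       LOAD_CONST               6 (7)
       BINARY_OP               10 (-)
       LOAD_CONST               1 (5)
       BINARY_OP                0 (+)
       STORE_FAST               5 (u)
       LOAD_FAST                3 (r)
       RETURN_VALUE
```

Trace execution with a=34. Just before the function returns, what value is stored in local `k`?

LOAD_FAST a → push 34. Stack: [34]
LOAD_CONST → push 5. Stack: [34, 5]
BINARY_OP * → 34 * 5 = 170. Stack: [170]
LOAD_CONST → push 4. Stack: [170, 4]
LOAD_FAST a → push 34. Stack: [170, 4, 34]
BINARY_OP - → 4 - 34 = -30. Stack: [170, -30]
BINARY_OP | → 170 | -30 = -22. Stack: [-22]
STORE_FAST m → m=-22. Stack: []
LOAD_CONST → push 9. Stack: [9]
LOAD_FAST a → push 34. Stack: [9, 34]
BINARY_OP | → 9 | 34 = 43. Stack: [43]
STORE_FAST m → m=43. Stack: []
LOAD_FAST m → push 43. Stack: [43]
LOAD_CONST → push 12. Stack: [43, 12]
BINARY_OP - → 43 - 12 = 31. Stack: [31]
STORE_FAST k → k=31. Stack: []
LOAD_FAST k → push 31. Stack: [31]
LOAD_CONST → push 6. Stack: [31, 6]
BINARY_OP - → 31 - 6 = 25. Stack: [25]
STORE_FAST m → m=25. Stack: []
LOAD_FAST_LOAD_FAST m,m → push 25,25. Stack: [25, 25]
BINARY_OP % → 25 % 25 = 0. Stack: [0]
STORE_FAST r → r=0. Stack: []
LOAD_FAST a → push 34. Stack: [34]
LOAD_CONST → push 4. Stack: [34, 4]
BINARY_OP + → 34 + 4 = 38. Stack: [38]
STORE_FAST n → n=38. Stack: []
LOAD_FAST k → push 31. Stack: [31]
LOAD_CONST → push 7. Stack: [31, 7]
BINARY_OP - → 31 - 7 = 24. Stack: [24]
LOAD_CONST → push 5. Stack: [24, 5]
BINARY_OP + → 24 + 5 = 29. Stack: [29]
STORE_FAST u → u=29. Stack: []
LOAD_FAST r → push 0. Stack: [0]
RETURN_VALUE → return 0.

31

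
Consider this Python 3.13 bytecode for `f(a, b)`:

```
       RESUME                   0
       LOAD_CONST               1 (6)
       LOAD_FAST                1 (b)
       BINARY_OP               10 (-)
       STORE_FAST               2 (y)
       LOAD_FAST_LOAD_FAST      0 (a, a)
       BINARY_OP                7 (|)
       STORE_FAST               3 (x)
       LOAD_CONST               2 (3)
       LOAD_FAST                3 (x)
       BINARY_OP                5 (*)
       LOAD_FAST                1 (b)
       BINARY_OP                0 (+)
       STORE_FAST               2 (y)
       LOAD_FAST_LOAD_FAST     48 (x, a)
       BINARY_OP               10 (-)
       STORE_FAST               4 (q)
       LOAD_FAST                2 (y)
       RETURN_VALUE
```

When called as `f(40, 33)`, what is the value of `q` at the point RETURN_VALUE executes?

0

LOAD_CONST → push 6. Stack: [6]
LOAD_FAST b → push 33. Stack: [6, 33]
BINARY_OP - → 6 - 33 = -27. Stack: [-27]
STORE_FAST y → y=-27. Stack: []
LOAD_FAST_LOAD_FAST a,a → push 40,40. Stack: [40, 40]
BINARY_OP | → 40 | 40 = 40. Stack: [40]
STORE_FAST x → x=40. Stack: []
LOAD_CONST → push 3. Stack: [3]
LOAD_FAST x → push 40. Stack: [3, 40]
BINARY_OP * → 3 * 40 = 120. Stack: [120]
LOAD_FAST b → push 33. Stack: [120, 33]
BINARY_OP + → 120 + 33 = 153. Stack: [153]
STORE_FAST y → y=153. Stack: []
LOAD_FAST_LOAD_FAST x,a → push 40,40. Stack: [40, 40]
BINARY_OP - → 40 - 40 = 0. Stack: [0]
STORE_FAST q → q=0. Stack: []
LOAD_FAST y → push 153. Stack: [153]
RETURN_VALUE → return 153.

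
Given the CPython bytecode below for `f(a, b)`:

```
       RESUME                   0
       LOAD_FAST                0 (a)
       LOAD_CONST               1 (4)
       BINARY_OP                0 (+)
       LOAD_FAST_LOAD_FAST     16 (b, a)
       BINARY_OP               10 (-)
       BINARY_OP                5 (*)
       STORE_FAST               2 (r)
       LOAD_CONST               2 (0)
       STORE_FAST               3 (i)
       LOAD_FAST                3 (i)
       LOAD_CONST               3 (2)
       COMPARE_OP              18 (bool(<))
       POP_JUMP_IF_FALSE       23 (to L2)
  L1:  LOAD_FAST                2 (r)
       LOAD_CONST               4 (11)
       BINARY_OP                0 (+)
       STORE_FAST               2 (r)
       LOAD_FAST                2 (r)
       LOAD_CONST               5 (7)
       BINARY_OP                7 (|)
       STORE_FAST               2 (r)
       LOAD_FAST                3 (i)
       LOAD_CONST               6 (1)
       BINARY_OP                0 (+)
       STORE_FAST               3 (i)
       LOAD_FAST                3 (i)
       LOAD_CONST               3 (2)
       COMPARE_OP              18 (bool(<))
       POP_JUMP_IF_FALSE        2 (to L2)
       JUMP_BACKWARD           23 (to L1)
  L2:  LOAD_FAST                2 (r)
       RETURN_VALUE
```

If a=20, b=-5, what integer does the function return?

-569

LOAD_FAST a → push 20. Stack: [20]
LOAD_CONST → push 4. Stack: [20, 4]
BINARY_OP + → 20 + 4 = 24. Stack: [24]
LOAD_FAST_LOAD_FAST b,a → push -5,20. Stack: [24, -5, 20]
BINARY_OP - → -5 - 20 = -25. Stack: [24, -25]
BINARY_OP * → 24 * -25 = -600. Stack: [-600]
STORE_FAST r → r=-600. Stack: []
LOAD_CONST → push 0. Stack: [0]
STORE_FAST i → i=0. Stack: []
LOAD_FAST i → push 0. Stack: [0]
LOAD_CONST → push 2. Stack: [0, 2]
COMPARE_OP bool(<) → 0 vs 2 = True. Stack: [True]
POP_JUMP_IF_FALSE → pop True; no jump. Stack: []
LOAD_FAST r → push -600. Stack: [-600]
LOAD_CONST → push 11. Stack: [-600, 11]
BINARY_OP + → -600 + 11 = -589. Stack: [-589]
STORE_FAST r → r=-589. Stack: []
LOAD_FAST r → push -589. Stack: [-589]
LOAD_CONST → push 7. Stack: [-589, 7]
BINARY_OP | → -589 | 7 = -585. Stack: [-585]
STORE_FAST r → r=-585. Stack: []
LOAD_FAST i → push 0. Stack: [0]
LOAD_CONST → push 1. Stack: [0, 1]
BINARY_OP + → 0 + 1 = 1. Stack: [1]
STORE_FAST i → i=1. Stack: []
LOAD_FAST i → push 1. Stack: [1]
LOAD_CONST → push 2. Stack: [1, 2]
COMPARE_OP bool(<) → 1 vs 2 = True. Stack: [True]
POP_JUMP_IF_FALSE → pop True; no jump. Stack: []
LOAD_FAST r → push -585. Stack: [-585]
LOAD_CONST → push 11. Stack: [-585, 11]
BINARY_OP + → -585 + 11 = -574. Stack: [-574]
STORE_FAST r → r=-574. Stack: []
LOAD_FAST r → push -574. Stack: [-574]
LOAD_CONST → push 7. Stack: [-574, 7]
BINARY_OP | → -574 | 7 = -569. Stack: [-569]
STORE_FAST r → r=-569. Stack: []
LOAD_FAST i → push 1. Stack: [1]
LOAD_CONST → push 1. Stack: [1, 1]
BINARY_OP + → 1 + 1 = 2. Stack: [2]
STORE_FAST i → i=2. Stack: []
LOAD_FAST i → push 2. Stack: [2]
LOAD_CONST → push 2. Stack: [2, 2]
COMPARE_OP bool(<) → 2 vs 2 = False. Stack: [False]
POP_JUMP_IF_FALSE → pop False; jump. Stack: []
LOAD_FAST r → push -569. Stack: [-569]
RETURN_VALUE → return -569.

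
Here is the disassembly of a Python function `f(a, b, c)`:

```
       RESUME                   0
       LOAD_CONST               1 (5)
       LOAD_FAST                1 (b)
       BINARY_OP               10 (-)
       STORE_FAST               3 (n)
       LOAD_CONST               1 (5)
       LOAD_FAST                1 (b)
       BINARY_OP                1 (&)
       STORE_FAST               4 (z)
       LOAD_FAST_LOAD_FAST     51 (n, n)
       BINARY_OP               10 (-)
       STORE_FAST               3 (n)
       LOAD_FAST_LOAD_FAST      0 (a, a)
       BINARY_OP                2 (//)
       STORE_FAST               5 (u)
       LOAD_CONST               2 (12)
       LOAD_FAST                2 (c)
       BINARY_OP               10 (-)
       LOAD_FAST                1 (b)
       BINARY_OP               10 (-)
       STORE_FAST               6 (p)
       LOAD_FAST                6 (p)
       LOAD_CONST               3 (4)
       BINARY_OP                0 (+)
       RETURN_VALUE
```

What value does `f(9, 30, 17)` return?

-31

LOAD_CONST → push 5. Stack: [5]
LOAD_FAST b → push 30. Stack: [5, 30]
BINARY_OP - → 5 - 30 = -25. Stack: [-25]
STORE_FAST n → n=-25. Stack: []
LOAD_CONST → push 5. Stack: [5]
LOAD_FAST b → push 30. Stack: [5, 30]
BINARY_OP & → 5 & 30 = 4. Stack: [4]
STORE_FAST z → z=4. Stack: []
LOAD_FAST_LOAD_FAST n,n → push -25,-25. Stack: [-25, -25]
BINARY_OP - → -25 - -25 = 0. Stack: [0]
STORE_FAST n → n=0. Stack: []
LOAD_FAST_LOAD_FAST a,a → push 9,9. Stack: [9, 9]
BINARY_OP // → 9 // 9 = 1. Stack: [1]
STORE_FAST u → u=1. Stack: []
LOAD_CONST → push 12. Stack: [12]
LOAD_FAST c → push 17. Stack: [12, 17]
BINARY_OP - → 12 - 17 = -5. Stack: [-5]
LOAD_FAST b → push 30. Stack: [-5, 30]
BINARY_OP - → -5 - 30 = -35. Stack: [-35]
STORE_FAST p → p=-35. Stack: []
LOAD_FAST p → push -35. Stack: [-35]
LOAD_CONST → push 4. Stack: [-35, 4]
BINARY_OP + → -35 + 4 = -31. Stack: [-31]
RETURN_VALUE → return -31.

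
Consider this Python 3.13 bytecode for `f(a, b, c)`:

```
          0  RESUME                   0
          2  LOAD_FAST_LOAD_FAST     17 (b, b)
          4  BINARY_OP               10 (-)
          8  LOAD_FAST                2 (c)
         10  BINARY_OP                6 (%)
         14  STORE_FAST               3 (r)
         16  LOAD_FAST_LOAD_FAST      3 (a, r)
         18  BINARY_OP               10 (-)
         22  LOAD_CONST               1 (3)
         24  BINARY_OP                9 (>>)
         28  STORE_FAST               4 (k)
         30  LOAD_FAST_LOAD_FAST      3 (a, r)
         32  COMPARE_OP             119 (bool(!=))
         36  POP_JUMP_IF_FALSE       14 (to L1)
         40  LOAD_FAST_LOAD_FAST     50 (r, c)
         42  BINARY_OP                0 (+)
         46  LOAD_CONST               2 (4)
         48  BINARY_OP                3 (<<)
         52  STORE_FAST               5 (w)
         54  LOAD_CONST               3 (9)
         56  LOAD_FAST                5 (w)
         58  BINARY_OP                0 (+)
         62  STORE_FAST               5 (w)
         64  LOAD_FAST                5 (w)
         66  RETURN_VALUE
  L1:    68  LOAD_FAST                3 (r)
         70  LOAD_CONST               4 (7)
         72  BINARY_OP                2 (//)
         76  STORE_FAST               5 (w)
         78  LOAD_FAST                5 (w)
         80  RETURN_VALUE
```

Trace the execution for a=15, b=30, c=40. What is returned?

LOAD_FAST_LOAD_FAST b,b → push 30,30. Stack: [30, 30]
BINARY_OP - → 30 - 30 = 0. Stack: [0]
LOAD_FAST c → push 40. Stack: [0, 40]
BINARY_OP % → 0 % 40 = 0. Stack: [0]
STORE_FAST r → r=0. Stack: []
LOAD_FAST_LOAD_FAST a,r → push 15,0. Stack: [15, 0]
BINARY_OP - → 15 - 0 = 15. Stack: [15]
LOAD_CONST → push 3. Stack: [15, 3]
BINARY_OP >> → 15 >> 3 = 1. Stack: [1]
STORE_FAST k → k=1. Stack: []
LOAD_FAST_LOAD_FAST a,r → push 15,0. Stack: [15, 0]
COMPARE_OP bool(!=) → 15 vs 0 = True. Stack: [True]
POP_JUMP_IF_FALSE → pop True; no jump. Stack: []
LOAD_FAST_LOAD_FAST r,c → push 0,40. Stack: [0, 40]
BINARY_OP + → 0 + 40 = 40. Stack: [40]
LOAD_CONST → push 4. Stack: [40, 4]
BINARY_OP << → 40 << 4 = 640. Stack: [640]
STORE_FAST w → w=640. Stack: []
LOAD_CONST → push 9. Stack: [9]
LOAD_FAST w → push 640. Stack: [9, 640]
BINARY_OP + → 9 + 640 = 649. Stack: [649]
STORE_FAST w → w=649. Stack: []
LOAD_FAST w → push 649. Stack: [649]
RETURN_VALUE → return 649.

649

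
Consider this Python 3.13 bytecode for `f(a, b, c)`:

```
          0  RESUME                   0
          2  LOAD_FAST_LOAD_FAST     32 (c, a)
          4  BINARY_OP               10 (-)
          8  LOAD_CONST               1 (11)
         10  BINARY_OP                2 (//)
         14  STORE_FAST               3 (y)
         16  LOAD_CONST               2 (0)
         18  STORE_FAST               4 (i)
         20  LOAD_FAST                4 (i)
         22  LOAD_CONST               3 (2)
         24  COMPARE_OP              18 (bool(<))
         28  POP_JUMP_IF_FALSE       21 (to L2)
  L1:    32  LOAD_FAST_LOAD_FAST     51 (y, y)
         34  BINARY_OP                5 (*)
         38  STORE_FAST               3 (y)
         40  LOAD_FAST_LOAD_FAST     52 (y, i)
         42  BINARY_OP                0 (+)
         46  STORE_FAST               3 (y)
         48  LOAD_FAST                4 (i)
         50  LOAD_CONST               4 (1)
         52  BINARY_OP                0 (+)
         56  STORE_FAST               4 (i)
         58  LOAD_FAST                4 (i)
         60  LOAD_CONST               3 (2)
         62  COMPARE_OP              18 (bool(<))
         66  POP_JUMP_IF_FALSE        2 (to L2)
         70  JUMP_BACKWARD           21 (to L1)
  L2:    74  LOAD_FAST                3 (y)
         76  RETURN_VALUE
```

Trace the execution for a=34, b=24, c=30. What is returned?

2

LOAD_FAST_LOAD_FAST c,a → push 30,34. Stack: [30, 34]
BINARY_OP - → 30 - 34 = -4. Stack: [-4]
LOAD_CONST → push 11. Stack: [-4, 11]
BINARY_OP // → -4 // 11 = -1. Stack: [-1]
STORE_FAST y → y=-1. Stack: []
LOAD_CONST → push 0. Stack: [0]
STORE_FAST i → i=0. Stack: []
LOAD_FAST i → push 0. Stack: [0]
LOAD_CONST → push 2. Stack: [0, 2]
COMPARE_OP bool(<) → 0 vs 2 = True. Stack: [True]
POP_JUMP_IF_FALSE → pop True; no jump. Stack: []
LOAD_FAST_LOAD_FAST y,y → push -1,-1. Stack: [-1, -1]
BINARY_OP * → -1 * -1 = 1. Stack: [1]
STORE_FAST y → y=1. Stack: []
LOAD_FAST_LOAD_FAST y,i → push 1,0. Stack: [1, 0]
BINARY_OP + → 1 + 0 = 1. Stack: [1]
STORE_FAST y → y=1. Stack: []
LOAD_FAST i → push 0. Stack: [0]
LOAD_CONST → push 1. Stack: [0, 1]
BINARY_OP + → 0 + 1 = 1. Stack: [1]
STORE_FAST i → i=1. Stack: []
LOAD_FAST i → push 1. Stack: [1]
LOAD_CONST → push 2. Stack: [1, 2]
COMPARE_OP bool(<) → 1 vs 2 = True. Stack: [True]
POP_JUMP_IF_FALSE → pop True; no jump. Stack: []
LOAD_FAST_LOAD_FAST y,y → push 1,1. Stack: [1, 1]
BINARY_OP * → 1 * 1 = 1. Stack: [1]
STORE_FAST y → y=1. Stack: []
LOAD_FAST_LOAD_FAST y,i → push 1,1. Stack: [1, 1]
BINARY_OP + → 1 + 1 = 2. Stack: [2]
STORE_FAST y → y=2. Stack: []
LOAD_FAST i → push 1. Stack: [1]
LOAD_CONST → push 1. Stack: [1, 1]
BINARY_OP + → 1 + 1 = 2. Stack: [2]
STORE_FAST i → i=2. Stack: []
LOAD_FAST i → push 2. Stack: [2]
LOAD_CONST → push 2. Stack: [2, 2]
COMPARE_OP bool(<) → 2 vs 2 = False. Stack: [False]
POP_JUMP_IF_FALSE → pop False; jump. Stack: []
LOAD_FAST y → push 2. Stack: [2]
RETURN_VALUE → return 2.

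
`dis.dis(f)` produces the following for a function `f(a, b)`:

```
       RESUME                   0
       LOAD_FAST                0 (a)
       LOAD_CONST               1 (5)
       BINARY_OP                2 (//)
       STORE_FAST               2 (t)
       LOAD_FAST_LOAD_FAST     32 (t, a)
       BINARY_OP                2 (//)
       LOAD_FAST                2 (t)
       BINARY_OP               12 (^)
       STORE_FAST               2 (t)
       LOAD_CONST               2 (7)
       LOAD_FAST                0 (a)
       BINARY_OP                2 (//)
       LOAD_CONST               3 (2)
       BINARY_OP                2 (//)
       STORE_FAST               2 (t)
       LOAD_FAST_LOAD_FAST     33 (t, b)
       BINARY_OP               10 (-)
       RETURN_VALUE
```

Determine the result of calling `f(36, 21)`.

-21

LOAD_FAST a → push 36. Stack: [36]
LOAD_CONST → push 5. Stack: [36, 5]
BINARY_OP // → 36 // 5 = 7. Stack: [7]
STORE_FAST t → t=7. Stack: []
LOAD_FAST_LOAD_FAST t,a → push 7,36. Stack: [7, 36]
BINARY_OP // → 7 // 36 = 0. Stack: [0]
LOAD_FAST t → push 7. Stack: [0, 7]
BINARY_OP ^ → 0 ^ 7 = 7. Stack: [7]
STORE_FAST t → t=7. Stack: []
LOAD_CONST → push 7. Stack: [7]
LOAD_FAST a → push 36. Stack: [7, 36]
BINARY_OP // → 7 // 36 = 0. Stack: [0]
LOAD_CONST → push 2. Stack: [0, 2]
BINARY_OP // → 0 // 2 = 0. Stack: [0]
STORE_FAST t → t=0. Stack: []
LOAD_FAST_LOAD_FAST t,b → push 0,21. Stack: [0, 21]
BINARY_OP - → 0 - 21 = -21. Stack: [-21]
RETURN_VALUE → return -21.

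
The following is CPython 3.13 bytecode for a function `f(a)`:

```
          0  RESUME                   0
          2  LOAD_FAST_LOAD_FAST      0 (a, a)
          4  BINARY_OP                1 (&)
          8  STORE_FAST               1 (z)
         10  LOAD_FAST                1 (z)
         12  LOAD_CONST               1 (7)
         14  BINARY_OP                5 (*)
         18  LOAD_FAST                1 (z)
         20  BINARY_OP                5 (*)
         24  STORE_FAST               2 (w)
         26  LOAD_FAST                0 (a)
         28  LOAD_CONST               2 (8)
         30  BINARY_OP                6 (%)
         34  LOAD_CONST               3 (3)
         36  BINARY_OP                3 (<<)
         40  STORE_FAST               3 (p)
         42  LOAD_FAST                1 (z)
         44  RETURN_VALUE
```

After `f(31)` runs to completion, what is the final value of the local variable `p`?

LOAD_FAST_LOAD_FAST a,a → push 31,31. Stack: [31, 31]
BINARY_OP & → 31 & 31 = 31. Stack: [31]
STORE_FAST z → z=31. Stack: []
LOAD_FAST z → push 31. Stack: [31]
LOAD_CONST → push 7. Stack: [31, 7]
BINARY_OP * → 31 * 7 = 217. Stack: [217]
LOAD_FAST z → push 31. Stack: [217, 31]
BINARY_OP * → 217 * 31 = 6727. Stack: [6727]
STORE_FAST w → w=6727. Stack: []
LOAD_FAST a → push 31. Stack: [31]
LOAD_CONST → push 8. Stack: [31, 8]
BINARY_OP % → 31 % 8 = 7. Stack: [7]
LOAD_CONST → push 3. Stack: [7, 3]
BINARY_OP << → 7 << 3 = 56. Stack: [56]
STORE_FAST p → p=56. Stack: []
LOAD_FAST z → push 31. Stack: [31]
RETURN_VALUE → return 31.

56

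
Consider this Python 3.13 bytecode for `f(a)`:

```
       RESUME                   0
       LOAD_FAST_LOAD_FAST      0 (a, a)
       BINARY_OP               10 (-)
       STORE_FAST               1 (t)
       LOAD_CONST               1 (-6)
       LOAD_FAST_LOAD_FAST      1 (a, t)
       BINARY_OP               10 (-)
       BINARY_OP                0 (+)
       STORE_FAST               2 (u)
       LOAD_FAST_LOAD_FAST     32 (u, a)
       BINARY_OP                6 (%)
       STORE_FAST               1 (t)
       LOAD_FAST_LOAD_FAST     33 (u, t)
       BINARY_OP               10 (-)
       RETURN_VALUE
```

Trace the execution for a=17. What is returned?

0

LOAD_FAST_LOAD_FAST a,a → push 17,17. Stack: [17, 17]
BINARY_OP - → 17 - 17 = 0. Stack: [0]
STORE_FAST t → t=0. Stack: []
LOAD_CONST → push -6. Stack: [-6]
LOAD_FAST_LOAD_FAST a,t → push 17,0. Stack: [-6, 17, 0]
BINARY_OP - → 17 - 0 = 17. Stack: [-6, 17]
BINARY_OP + → -6 + 17 = 11. Stack: [11]
STORE_FAST u → u=11. Stack: []
LOAD_FAST_LOAD_FAST u,a → push 11,17. Stack: [11, 17]
BINARY_OP % → 11 % 17 = 11. Stack: [11]
STORE_FAST t → t=11. Stack: []
LOAD_FAST_LOAD_FAST u,t → push 11,11. Stack: [11, 11]
BINARY_OP - → 11 - 11 = 0. Stack: [0]
RETURN_VALUE → return 0.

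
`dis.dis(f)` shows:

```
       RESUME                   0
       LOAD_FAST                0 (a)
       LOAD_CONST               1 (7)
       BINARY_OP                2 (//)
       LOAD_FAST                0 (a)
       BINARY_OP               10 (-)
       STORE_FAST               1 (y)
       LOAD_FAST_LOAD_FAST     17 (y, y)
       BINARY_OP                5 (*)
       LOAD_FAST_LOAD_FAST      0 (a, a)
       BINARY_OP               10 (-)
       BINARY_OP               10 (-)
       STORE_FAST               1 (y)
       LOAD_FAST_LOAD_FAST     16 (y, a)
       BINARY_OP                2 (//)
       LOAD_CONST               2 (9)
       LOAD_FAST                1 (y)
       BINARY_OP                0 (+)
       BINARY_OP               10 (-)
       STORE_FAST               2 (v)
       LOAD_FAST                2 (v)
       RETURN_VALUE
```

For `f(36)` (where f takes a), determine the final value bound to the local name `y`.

961

LOAD_FAST a → push 36. Stack: [36]
LOAD_CONST → push 7. Stack: [36, 7]
BINARY_OP // → 36 // 7 = 5. Stack: [5]
LOAD_FAST a → push 36. Stack: [5, 36]
BINARY_OP - → 5 - 36 = -31. Stack: [-31]
STORE_FAST y → y=-31. Stack: []
LOAD_FAST_LOAD_FAST y,y → push -31,-31. Stack: [-31, -31]
BINARY_OP * → -31 * -31 = 961. Stack: [961]
LOAD_FAST_LOAD_FAST a,a → push 36,36. Stack: [961, 36, 36]
BINARY_OP - → 36 - 36 = 0. Stack: [961, 0]
BINARY_OP - → 961 - 0 = 961. Stack: [961]
STORE_FAST y → y=961. Stack: []
LOAD_FAST_LOAD_FAST y,a → push 961,36. Stack: [961, 36]
BINARY_OP // → 961 // 36 = 26. Stack: [26]
LOAD_CONST → push 9. Stack: [26, 9]
LOAD_FAST y → push 961. Stack: [26, 9, 961]
BINARY_OP + → 9 + 961 = 970. Stack: [26, 970]
BINARY_OP - → 26 - 970 = -944. Stack: [-944]
STORE_FAST v → v=-944. Stack: []
LOAD_FAST v → push -944. Stack: [-944]
RETURN_VALUE → return -944.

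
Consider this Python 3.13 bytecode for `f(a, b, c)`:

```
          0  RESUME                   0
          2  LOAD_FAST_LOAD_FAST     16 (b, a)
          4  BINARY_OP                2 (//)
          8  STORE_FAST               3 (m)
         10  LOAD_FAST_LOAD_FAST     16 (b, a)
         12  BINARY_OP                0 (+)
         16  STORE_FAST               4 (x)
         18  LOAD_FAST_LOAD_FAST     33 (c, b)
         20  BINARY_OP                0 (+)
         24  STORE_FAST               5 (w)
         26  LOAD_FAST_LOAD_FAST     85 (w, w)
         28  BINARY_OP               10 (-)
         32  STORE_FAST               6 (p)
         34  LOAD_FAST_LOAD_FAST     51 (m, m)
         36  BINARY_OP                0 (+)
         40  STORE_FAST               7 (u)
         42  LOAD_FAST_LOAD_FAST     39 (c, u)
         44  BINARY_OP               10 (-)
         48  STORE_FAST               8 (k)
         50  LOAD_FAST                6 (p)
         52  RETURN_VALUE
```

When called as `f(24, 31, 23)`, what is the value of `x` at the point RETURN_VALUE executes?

55

LOAD_FAST_LOAD_FAST b,a → push 31,24. Stack: [31, 24]
BINARY_OP // → 31 // 24 = 1. Stack: [1]
STORE_FAST m → m=1. Stack: []
LOAD_FAST_LOAD_FAST b,a → push 31,24. Stack: [31, 24]
BINARY_OP + → 31 + 24 = 55. Stack: [55]
STORE_FAST x → x=55. Stack: []
LOAD_FAST_LOAD_FAST c,b → push 23,31. Stack: [23, 31]
BINARY_OP + → 23 + 31 = 54. Stack: [54]
STORE_FAST w → w=54. Stack: []
LOAD_FAST_LOAD_FAST w,w → push 54,54. Stack: [54, 54]
BINARY_OP - → 54 - 54 = 0. Stack: [0]
STORE_FAST p → p=0. Stack: []
LOAD_FAST_LOAD_FAST m,m → push 1,1. Stack: [1, 1]
BINARY_OP + → 1 + 1 = 2. Stack: [2]
STORE_FAST u → u=2. Stack: []
LOAD_FAST_LOAD_FAST c,u → push 23,2. Stack: [23, 2]
BINARY_OP - → 23 - 2 = 21. Stack: [21]
STORE_FAST k → k=21. Stack: []
LOAD_FAST p → push 0. Stack: [0]
RETURN_VALUE → return 0.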